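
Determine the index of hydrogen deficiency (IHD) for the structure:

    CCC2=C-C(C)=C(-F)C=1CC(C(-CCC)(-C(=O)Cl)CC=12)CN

6

Molecular formula from the SMILES: C18H25ClFNO.
DoU = (2C + 2 + N − H − X)/2 = (2·18 + 2 + 1 − 25 − 2)/2 = 12/2 = 6.
(Structurally: 2 ring(s) + 4 π bond(s) = 6.)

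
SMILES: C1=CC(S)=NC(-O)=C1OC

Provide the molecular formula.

C6H7NO2S

Heavy atoms from the SMILES: 6 C, 1 N, 2 O, 1 S.
Implicit hydrogens by atom environment:
  3 × C (aromatic): no H
  2 × C (aromatic): 1 H each → 2
  1 × C: 3 H
  1 × N (aromatic): no H
  1 × O: 1 H
  1 × O: no H
  1 × S: 1 H
  Total hydrogens = 7.
Molecular formula: C6H7NO2S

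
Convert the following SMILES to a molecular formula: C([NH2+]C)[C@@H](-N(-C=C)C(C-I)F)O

C7H15FIN2O+

Heavy atoms from the SMILES: 7 C, 1 F, 1 I, 2 N, 1 O.
Implicit hydrogens by atom environment:
  3 × C: 2 H each → 6
  3 × C: 1 H each → 3
  1 × C: 3 H
  1 × F: no H
  1 × I: no H
  1 × N (charge +1): 2 H
  1 × N: no H
  1 × O: 1 H
  Total hydrogens = 15.
Net charge +1.
Molecular formula: C7H15FIN2O+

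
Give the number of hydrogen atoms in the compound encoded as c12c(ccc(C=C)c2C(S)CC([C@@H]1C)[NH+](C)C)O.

Hydrogens are implicit in SMILES; fill each atom to its normal valence:
  4 × C: 1 H each → 4
  4 × C (aromatic): no H
  3 × C: 3 H each → 9
  2 × C: 2 H each → 4
  2 × C (aromatic): 1 H each → 2
  1 × N (charge +1): 1 H
  1 × O: 1 H
  1 × S: 1 H
  Total hydrogens = 22.

22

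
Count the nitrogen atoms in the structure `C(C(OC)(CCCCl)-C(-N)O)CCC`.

The symbol for nitrogen appears 1 time in the SMILES.

1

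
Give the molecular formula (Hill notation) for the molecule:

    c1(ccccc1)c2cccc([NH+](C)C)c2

Heavy atoms from the SMILES: 14 C, 1 N.
Implicit hydrogens by atom environment:
  9 × C (aromatic): 1 H each → 9
  3 × C (aromatic): no H
  2 × C: 3 H each → 6
  1 × N (charge +1): 1 H
  Total hydrogens = 16.
Net charge +1.
Molecular formula: C14H16N+

C14H16N+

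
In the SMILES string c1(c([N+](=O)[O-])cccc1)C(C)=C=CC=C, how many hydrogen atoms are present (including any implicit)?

Hydrogens are implicit in SMILES; fill each atom to its normal valence:
  4 × C (aromatic): 1 H each → 4
  2 × C: 1 H each → 2
  2 × C: no H
  2 × C (aromatic): no H
  1 × C: 3 H
  1 × C: 2 H
  1 × N (charge +1): no H
  1 × O: no H
  1 × O (charge -1): no H
  Total hydrogens = 11.

11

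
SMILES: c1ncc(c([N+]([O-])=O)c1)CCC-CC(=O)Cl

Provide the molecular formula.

C10H11ClN2O3

Heavy atoms from the SMILES: 10 C, 1 Cl, 2 N, 3 O.
Implicit hydrogens by atom environment:
  4 × C: 2 H each → 8
  3 × C (aromatic): 1 H each → 3
  2 × C (aromatic): no H
  2 × O: no H
  1 × C: no H
  1 × Cl: no H
  1 × N (aromatic): no H
  1 × N (charge +1): no H
  1 × O (charge -1): no H
  Total hydrogens = 11.
Molecular formula: C10H11ClN2O3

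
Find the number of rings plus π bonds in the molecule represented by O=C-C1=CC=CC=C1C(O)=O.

6

Molecular formula from the SMILES: C8H6O3.
DoU = (2C + 2 + N − H − X)/2 = (2·8 + 2 + 0 − 6 − 0)/2 = 12/2 = 6.
(Structurally: 1 ring(s) + 5 π bond(s) = 6.)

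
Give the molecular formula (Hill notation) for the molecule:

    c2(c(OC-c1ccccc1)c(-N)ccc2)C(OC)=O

C15H15NO3

Heavy atoms from the SMILES: 15 C, 1 N, 3 O.
Implicit hydrogens by atom environment:
  8 × C (aromatic): 1 H each → 8
  4 × C (aromatic): no H
  3 × O: no H
  1 × C: 3 H
  1 × C: 2 H
  1 × C: no H
  1 × N: 2 H
  Total hydrogens = 15.
Molecular formula: C15H15NO3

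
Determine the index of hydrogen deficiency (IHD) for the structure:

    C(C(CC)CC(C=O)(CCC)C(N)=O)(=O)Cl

3

Molecular formula from the SMILES: C11H18ClNO3.
DoU = (2C + 2 + N − H − X)/2 = (2·11 + 2 + 1 − 18 − 1)/2 = 6/2 = 3.
(Structurally: 0 ring(s) + 3 π bond(s) = 3.)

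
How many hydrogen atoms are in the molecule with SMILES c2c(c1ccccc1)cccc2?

10

Hydrogens are implicit in SMILES; fill each atom to its normal valence:
  10 × C (aromatic): 1 H each → 10
  2 × C (aromatic): no H
  Total hydrogens = 10.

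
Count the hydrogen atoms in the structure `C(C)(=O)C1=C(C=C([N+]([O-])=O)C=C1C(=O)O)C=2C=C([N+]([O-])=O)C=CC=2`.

Hydrogens are implicit in SMILES; fill each atom to its normal valence:
  6 × C (aromatic): 1 H each → 6
  6 × C (aromatic): no H
  4 × O: no H
  2 × C: no H
  2 × N (charge +1): no H
  2 × O (charge -1): no H
  1 × C: 3 H
  1 × O: 1 H
  Total hydrogens = 10.

10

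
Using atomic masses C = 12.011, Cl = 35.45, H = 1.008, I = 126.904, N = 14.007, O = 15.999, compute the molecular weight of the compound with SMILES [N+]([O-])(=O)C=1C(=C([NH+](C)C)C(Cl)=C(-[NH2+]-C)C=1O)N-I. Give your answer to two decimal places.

Molecular formula: [C9H14ClIN4O3]2+.
M = 9×12.011 + 1×35.45 + 14×1.008 + 1×126.904 + 4×14.007 + 3×15.999 = 388.59 g/mol.

388.59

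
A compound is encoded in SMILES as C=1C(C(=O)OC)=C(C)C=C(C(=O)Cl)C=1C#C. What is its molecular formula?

Heavy atoms from the SMILES: 12 C, 1 Cl, 3 O.
Implicit hydrogens by atom environment:
  4 × C (aromatic): no H
  3 × C: no H
  3 × O: no H
  2 × C: 3 H each → 6
  2 × C (aromatic): 1 H each → 2
  1 × C: 1 H
  1 × Cl: no H
  Total hydrogens = 9.
Molecular formula: C12H9ClO3

C12H9ClO3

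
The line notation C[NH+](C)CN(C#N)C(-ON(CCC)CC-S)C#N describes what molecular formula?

Heavy atoms from the SMILES: 11 C, 5 N, 1 O, 1 S.
Implicit hydrogens by atom environment:
  5 × C: 2 H each → 10
  4 × N: no H
  3 × C: 3 H each → 9
  2 × C: no H
  1 × C: 1 H
  1 × N (charge +1): 1 H
  1 × O: no H
  1 × S: 1 H
  Total hydrogens = 22.
Net charge +1.
Molecular formula: C11H22N5OS+

C11H22N5OS+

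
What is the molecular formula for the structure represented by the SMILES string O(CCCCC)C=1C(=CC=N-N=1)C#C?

Heavy atoms from the SMILES: 11 C, 2 N, 1 O.
Implicit hydrogens by atom environment:
  4 × C: 2 H each → 8
  2 × C (aromatic): 1 H each → 2
  2 × C (aromatic): no H
  2 × N (aromatic): no H
  1 × C: 3 H
  1 × C: 1 H
  1 × C: no H
  1 × O: no H
  Total hydrogens = 14.
Molecular formula: C11H14N2O

C11H14N2O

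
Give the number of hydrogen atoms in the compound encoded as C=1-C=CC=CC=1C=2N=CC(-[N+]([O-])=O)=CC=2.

8

Hydrogens are implicit in SMILES; fill each atom to its normal valence:
  8 × C (aromatic): 1 H each → 8
  3 × C (aromatic): no H
  1 × N (aromatic): no H
  1 × N (charge +1): no H
  1 × O: no H
  1 × O (charge -1): no H
  Total hydrogens = 8.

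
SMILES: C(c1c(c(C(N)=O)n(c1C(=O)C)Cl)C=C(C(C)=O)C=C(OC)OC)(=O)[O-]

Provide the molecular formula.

Heavy atoms from the SMILES: 16 C, 1 Cl, 2 N, 7 O.
Implicit hydrogens by atom environment:
  6 × C: no H
  6 × O: no H
  4 × C: 3 H each → 12
  4 × C (aromatic): no H
  2 × C: 1 H each → 2
  1 × Cl: no H
  1 × N: 2 H
  1 × N (aromatic): no H
  1 × O (charge -1): no H
  Total hydrogens = 16.
Net charge -1.
Molecular formula: C16H16ClN2O7-

C16H16ClN2O7-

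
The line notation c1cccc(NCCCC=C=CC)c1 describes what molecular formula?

C13H17N

Heavy atoms from the SMILES: 13 C, 1 N.
Implicit hydrogens by atom environment:
  5 × C (aromatic): 1 H each → 5
  3 × C: 2 H each → 6
  2 × C: 1 H each → 2
  1 × C: 3 H
  1 × C: no H
  1 × C (aromatic): no H
  1 × N: 1 H
  Total hydrogens = 17.
Molecular formula: C13H17N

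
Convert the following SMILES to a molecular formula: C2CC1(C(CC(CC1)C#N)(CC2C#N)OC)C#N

C14H17N3O

Heavy atoms from the SMILES: 14 C, 3 N, 1 O.
Implicit hydrogens by atom environment:
  6 × C: 2 H each → 12
  5 × C: no H
  3 × N: no H
  2 × C: 1 H each → 2
  1 × C: 3 H
  1 × O: no H
  Total hydrogens = 17.
Molecular formula: C14H17N3O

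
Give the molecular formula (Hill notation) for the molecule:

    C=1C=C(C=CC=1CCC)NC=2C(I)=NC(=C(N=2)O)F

C13H13FIN3O

Heavy atoms from the SMILES: 13 C, 1 F, 1 I, 3 N, 1 O.
Implicit hydrogens by atom environment:
  6 × C (aromatic): no H
  4 × C (aromatic): 1 H each → 4
  2 × C: 2 H each → 4
  2 × N (aromatic): no H
  1 × C: 3 H
  1 × F: no H
  1 × I: no H
  1 × N: 1 H
  1 × O: 1 H
  Total hydrogens = 13.
Molecular formula: C13H13FIN3O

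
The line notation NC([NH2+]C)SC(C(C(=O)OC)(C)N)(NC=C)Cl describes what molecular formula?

C9H20ClN4O2S+

Heavy atoms from the SMILES: 9 C, 1 Cl, 4 N, 2 O, 1 S.
Implicit hydrogens by atom environment:
  3 × C: 3 H each → 9
  3 × C: no H
  2 × C: 1 H each → 2
  2 × N: 2 H each → 4
  2 × O: no H
  1 × C: 2 H
  1 × Cl: no H
  1 × N (charge +1): 2 H
  1 × N: 1 H
  1 × S: no H
  Total hydrogens = 20.
Net charge +1.
Molecular formula: C9H20ClN4O2S+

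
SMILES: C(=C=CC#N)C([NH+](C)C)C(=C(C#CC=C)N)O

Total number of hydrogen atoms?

16

Hydrogens are implicit in SMILES; fill each atom to its normal valence:
  6 × C: no H
  4 × C: 1 H each → 4
  2 × C: 3 H each → 6
  1 × C: 2 H
  1 × N: 2 H
  1 × N (charge +1): 1 H
  1 × N: no H
  1 × O: 1 H
  Total hydrogens = 16.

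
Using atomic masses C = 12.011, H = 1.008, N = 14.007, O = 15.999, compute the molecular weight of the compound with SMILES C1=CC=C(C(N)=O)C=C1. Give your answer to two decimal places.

121.14

Molecular formula: C7H7NO.
M = 7×12.011 + 7×1.008 + 1×14.007 + 1×15.999 = 121.14 g/mol.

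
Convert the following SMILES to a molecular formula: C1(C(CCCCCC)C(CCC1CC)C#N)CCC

Heavy atoms from the SMILES: 18 C, 1 N.
Implicit hydrogens by atom environment:
  10 × C: 2 H each → 20
  4 × C: 1 H each → 4
  3 × C: 3 H each → 9
  1 × C: no H
  1 × N: no H
  Total hydrogens = 33.
Molecular formula: C18H33N

C18H33N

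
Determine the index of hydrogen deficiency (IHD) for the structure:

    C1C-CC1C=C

Molecular formula from the SMILES: C6H10.
DoU = (2C + 2 + N − H − X)/2 = (2·6 + 2 + 0 − 10 − 0)/2 = 4/2 = 2.
(Structurally: 1 ring(s) + 1 π bond(s) = 2.)

2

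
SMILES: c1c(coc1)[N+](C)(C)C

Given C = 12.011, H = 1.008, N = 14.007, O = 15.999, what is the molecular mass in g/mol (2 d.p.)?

126.18

Molecular formula: C7H12NO+.
M = 7×12.011 + 12×1.008 + 1×14.007 + 1×15.999 = 126.18 g/mol.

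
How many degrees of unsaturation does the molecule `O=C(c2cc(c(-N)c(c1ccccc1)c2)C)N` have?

9

Molecular formula from the SMILES: C14H14N2O.
DoU = (2C + 2 + N − H − X)/2 = (2·14 + 2 + 2 − 14 − 0)/2 = 18/2 = 9.
(Structurally: 2 ring(s) + 7 π bond(s) = 9.)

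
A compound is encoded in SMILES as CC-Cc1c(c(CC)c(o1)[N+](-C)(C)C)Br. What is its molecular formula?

C12H21BrNO+

Heavy atoms from the SMILES: 1 Br, 12 C, 1 N, 1 O.
Implicit hydrogens by atom environment:
  5 × C: 3 H each → 15
  4 × C (aromatic): no H
  3 × C: 2 H each → 6
  1 × Br: no H
  1 × N (charge +1): no H
  1 × O (aromatic): no H
  Total hydrogens = 21.
Net charge +1.
Molecular formula: C12H21BrNO+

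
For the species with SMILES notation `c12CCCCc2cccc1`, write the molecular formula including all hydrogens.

C10H12

Heavy atoms from the SMILES: 10 C.
Implicit hydrogens by atom environment:
  4 × C: 2 H each → 8
  4 × C (aromatic): 1 H each → 4
  2 × C (aromatic): no H
  Total hydrogens = 12.
Molecular formula: C10H12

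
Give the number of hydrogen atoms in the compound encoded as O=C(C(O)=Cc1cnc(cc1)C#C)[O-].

Hydrogens are implicit in SMILES; fill each atom to its normal valence:
  3 × C (aromatic): 1 H each → 3
  3 × C: no H
  2 × C: 1 H each → 2
  2 × C (aromatic): no H
  1 × N (aromatic): no H
  1 × O: 1 H
  1 × O: no H
  1 × O (charge -1): no H
  Total hydrogens = 6.

6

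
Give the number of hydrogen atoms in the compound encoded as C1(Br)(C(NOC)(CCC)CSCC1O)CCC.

Hydrogens are implicit in SMILES; fill each atom to its normal valence:
  6 × C: 2 H each → 12
  3 × C: 3 H each → 9
  2 × C: no H
  1 × Br: no H
  1 × C: 1 H
  1 × N: 1 H
  1 × O: 1 H
  1 × O: no H
  1 × S: no H
  Total hydrogens = 24.

24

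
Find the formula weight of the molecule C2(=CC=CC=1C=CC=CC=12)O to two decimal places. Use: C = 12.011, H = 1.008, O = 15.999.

Molecular formula: C10H8O.
M = 10×12.011 + 8×1.008 + 1×15.999 = 144.17 g/mol.

144.17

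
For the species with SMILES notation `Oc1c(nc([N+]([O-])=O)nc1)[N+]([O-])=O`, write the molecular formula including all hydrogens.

Heavy atoms from the SMILES: 4 C, 4 N, 5 O.
Implicit hydrogens by atom environment:
  3 × C (aromatic): no H
  2 × N (aromatic): no H
  2 × N (charge +1): no H
  2 × O: no H
  2 × O (charge -1): no H
  1 × C (aromatic): 1 H
  1 × O: 1 H
  Total hydrogens = 2.
Molecular formula: C4H2N4O5

C4H2N4O5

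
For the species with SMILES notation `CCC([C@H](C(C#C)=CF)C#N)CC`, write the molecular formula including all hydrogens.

Heavy atoms from the SMILES: 11 C, 1 F, 1 N.
Implicit hydrogens by atom environment:
  4 × C: 1 H each → 4
  3 × C: no H
  2 × C: 3 H each → 6
  2 × C: 2 H each → 4
  1 × F: no H
  1 × N: no H
  Total hydrogens = 14.
Molecular formula: C11H14FN

C11H14FN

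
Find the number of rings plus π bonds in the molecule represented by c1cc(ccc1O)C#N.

Molecular formula from the SMILES: C7H5NO.
DoU = (2C + 2 + N − H − X)/2 = (2·7 + 2 + 1 − 5 − 0)/2 = 12/2 = 6.
(Structurally: 1 ring(s) + 5 π bond(s) = 6.)

6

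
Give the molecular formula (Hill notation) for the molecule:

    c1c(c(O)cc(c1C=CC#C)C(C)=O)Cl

C12H9ClO2

Heavy atoms from the SMILES: 12 C, 1 Cl, 2 O.
Implicit hydrogens by atom environment:
  4 × C (aromatic): no H
  3 × C: 1 H each → 3
  2 × C (aromatic): 1 H each → 2
  2 × C: no H
  1 × C: 3 H
  1 × Cl: no H
  1 × O: 1 H
  1 × O: no H
  Total hydrogens = 9.
Molecular formula: C12H9ClO2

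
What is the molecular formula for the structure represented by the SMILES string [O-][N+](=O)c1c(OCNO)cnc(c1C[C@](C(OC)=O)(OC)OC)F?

Heavy atoms from the SMILES: 12 C, 1 F, 3 N, 8 O.
Implicit hydrogens by atom environment:
  6 × O: no H
  4 × C (aromatic): no H
  3 × C: 3 H each → 9
  2 × C: 2 H each → 4
  2 × C: no H
  1 × C (aromatic): 1 H
  1 × F: no H
  1 × N: 1 H
  1 × N (aromatic): no H
  1 × N (charge +1): no H
  1 × O: 1 H
  1 × O (charge -1): no H
  Total hydrogens = 16.
Molecular formula: C12H16FN3O8

C12H16FN3O8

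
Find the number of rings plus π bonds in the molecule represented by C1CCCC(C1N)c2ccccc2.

5

Molecular formula from the SMILES: C12H17N.
DoU = (2C + 2 + N − H − X)/2 = (2·12 + 2 + 1 − 17 − 0)/2 = 10/2 = 5.
(Structurally: 2 ring(s) + 3 π bond(s) = 5.)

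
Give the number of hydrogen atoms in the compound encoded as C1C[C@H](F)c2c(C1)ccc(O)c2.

Hydrogens are implicit in SMILES; fill each atom to its normal valence:
  3 × C: 2 H each → 6
  3 × C (aromatic): 1 H each → 3
  3 × C (aromatic): no H
  1 × C: 1 H
  1 × F: no H
  1 × O: 1 H
  Total hydrogens = 11.

11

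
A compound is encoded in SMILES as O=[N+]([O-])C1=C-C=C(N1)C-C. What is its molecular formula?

C6H8N2O2

Heavy atoms from the SMILES: 6 C, 2 N, 2 O.
Implicit hydrogens by atom environment:
  2 × C (aromatic): 1 H each → 2
  2 × C (aromatic): no H
  1 × C: 3 H
  1 × C: 2 H
  1 × N (aromatic): 1 H
  1 × N (charge +1): no H
  1 × O: no H
  1 × O (charge -1): no H
  Total hydrogens = 8.
Molecular formula: C6H8N2O2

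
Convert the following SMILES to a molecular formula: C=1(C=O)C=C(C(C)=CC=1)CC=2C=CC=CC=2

C15H14O

Heavy atoms from the SMILES: 15 C, 1 O.
Implicit hydrogens by atom environment:
  8 × C (aromatic): 1 H each → 8
  4 × C (aromatic): no H
  1 × C: 3 H
  1 × C: 2 H
  1 × C: 1 H
  1 × O: no H
  Total hydrogens = 14.
Molecular formula: C15H14O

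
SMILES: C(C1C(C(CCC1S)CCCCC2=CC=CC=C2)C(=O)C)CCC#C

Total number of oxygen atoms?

1

The symbol for oxygen appears 1 time in the SMILES.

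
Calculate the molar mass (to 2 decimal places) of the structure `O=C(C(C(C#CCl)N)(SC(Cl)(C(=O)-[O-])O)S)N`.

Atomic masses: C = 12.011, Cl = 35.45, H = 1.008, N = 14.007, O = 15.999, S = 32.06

Molecular formula: C7H7Cl2N2O4S2-.
M = 7×12.011 + 2×35.45 + 7×1.008 + 2×14.007 + 4×15.999 + 2×32.06 = 318.16 g/mol.

318.16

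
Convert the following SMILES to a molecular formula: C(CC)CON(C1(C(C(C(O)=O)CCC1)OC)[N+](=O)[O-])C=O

C13H22N2O7

Heavy atoms from the SMILES: 13 C, 2 N, 7 O.
Implicit hydrogens by atom environment:
  6 × C: 2 H each → 12
  5 × O: no H
  3 × C: 1 H each → 3
  2 × C: 3 H each → 6
  2 × C: no H
  1 × N: no H
  1 × N (charge +1): no H
  1 × O: 1 H
  1 × O (charge -1): no H
  Total hydrogens = 22.
Molecular formula: C13H22N2O7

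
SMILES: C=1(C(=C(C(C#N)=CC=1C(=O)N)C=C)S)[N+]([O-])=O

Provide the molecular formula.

Heavy atoms from the SMILES: 10 C, 3 N, 3 O, 1 S.
Implicit hydrogens by atom environment:
  5 × C (aromatic): no H
  2 × C: no H
  2 × O: no H
  1 × C: 2 H
  1 × C (aromatic): 1 H
  1 × C: 1 H
  1 × N: 2 H
  1 × N: no H
  1 × N (charge +1): no H
  1 × O (charge -1): no H
  1 × S: 1 H
  Total hydrogens = 7.
Molecular formula: C10H7N3O3S

C10H7N3O3S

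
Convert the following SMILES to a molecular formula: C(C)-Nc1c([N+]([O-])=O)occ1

C6H8N2O3

Heavy atoms from the SMILES: 6 C, 2 N, 3 O.
Implicit hydrogens by atom environment:
  2 × C (aromatic): 1 H each → 2
  2 × C (aromatic): no H
  1 × C: 3 H
  1 × C: 2 H
  1 × N: 1 H
  1 × N (charge +1): no H
  1 × O (aromatic): no H
  1 × O: no H
  1 × O (charge -1): no H
  Total hydrogens = 8.
Molecular formula: C6H8N2O3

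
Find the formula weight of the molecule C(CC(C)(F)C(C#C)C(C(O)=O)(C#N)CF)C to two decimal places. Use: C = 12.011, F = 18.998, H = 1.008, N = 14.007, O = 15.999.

Molecular formula: C12H15F2NO2.
M = 12×12.011 + 2×18.998 + 15×1.008 + 1×14.007 + 2×15.999 = 243.25 g/mol.

243.25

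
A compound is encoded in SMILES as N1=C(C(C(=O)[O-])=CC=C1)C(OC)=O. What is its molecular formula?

Heavy atoms from the SMILES: 8 C, 1 N, 4 O.
Implicit hydrogens by atom environment:
  3 × C (aromatic): 1 H each → 3
  3 × O: no H
  2 × C (aromatic): no H
  2 × C: no H
  1 × C: 3 H
  1 × N (aromatic): no H
  1 × O (charge -1): no H
  Total hydrogens = 6.
Net charge -1.
Molecular formula: C8H6NO4-

C8H6NO4-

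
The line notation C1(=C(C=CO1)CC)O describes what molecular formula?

C6H8O2

Heavy atoms from the SMILES: 6 C, 2 O.
Implicit hydrogens by atom environment:
  2 × C (aromatic): 1 H each → 2
  2 × C (aromatic): no H
  1 × C: 3 H
  1 × C: 2 H
  1 × O: 1 H
  1 × O (aromatic): no H
  Total hydrogens = 8.
Molecular formula: C6H8O2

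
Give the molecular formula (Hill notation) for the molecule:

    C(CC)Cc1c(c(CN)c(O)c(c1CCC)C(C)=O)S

C16H25NO2S

Heavy atoms from the SMILES: 16 C, 1 N, 2 O, 1 S.
Implicit hydrogens by atom environment:
  6 × C: 2 H each → 12
  6 × C (aromatic): no H
  3 × C: 3 H each → 9
  1 × C: no H
  1 × N: 2 H
  1 × O: 1 H
  1 × O: no H
  1 × S: 1 H
  Total hydrogens = 25.
Molecular formula: C16H25NO2S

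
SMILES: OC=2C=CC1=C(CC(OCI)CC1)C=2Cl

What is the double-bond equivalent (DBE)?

5

Molecular formula from the SMILES: C11H12ClIO2.
DoU = (2C + 2 + N − H − X)/2 = (2·11 + 2 + 0 − 12 − 2)/2 = 10/2 = 5.
(Structurally: 2 ring(s) + 3 π bond(s) = 5.)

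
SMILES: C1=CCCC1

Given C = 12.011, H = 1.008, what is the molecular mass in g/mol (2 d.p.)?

68.12

Molecular formula: C5H8.
M = 5×12.011 + 8×1.008 = 68.12 g/mol.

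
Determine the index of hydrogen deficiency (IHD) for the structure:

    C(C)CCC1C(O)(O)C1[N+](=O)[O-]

Molecular formula from the SMILES: C7H13NO4.
DoU = (2C + 2 + N − H − X)/2 = (2·7 + 2 + 1 − 13 − 0)/2 = 4/2 = 2.
(Structurally: 1 ring(s) + 1 π bond(s) = 2.)

2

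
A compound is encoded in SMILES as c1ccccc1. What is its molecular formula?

C6H6

Heavy atoms from the SMILES: 6 C.
Implicit hydrogens by atom environment:
  6 × C (aromatic): 1 H each → 6
  Total hydrogens = 6.
Molecular formula: C6H6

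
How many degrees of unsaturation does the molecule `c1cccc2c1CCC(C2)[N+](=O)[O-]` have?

6

Molecular formula from the SMILES: C10H11NO2.
DoU = (2C + 2 + N − H − X)/2 = (2·10 + 2 + 1 − 11 − 0)/2 = 12/2 = 6.
(Structurally: 2 ring(s) + 4 π bond(s) = 6.)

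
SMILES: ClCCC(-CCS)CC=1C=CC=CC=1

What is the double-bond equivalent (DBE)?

4

Molecular formula from the SMILES: C12H17ClS.
DoU = (2C + 2 + N − H − X)/2 = (2·12 + 2 + 0 − 17 − 1)/2 = 8/2 = 4.
(Structurally: 1 ring(s) + 3 π bond(s) = 4.)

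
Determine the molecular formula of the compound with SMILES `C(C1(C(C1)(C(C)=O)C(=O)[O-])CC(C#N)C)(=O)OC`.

Heavy atoms from the SMILES: 12 C, 1 N, 5 O.
Implicit hydrogens by atom environment:
  6 × C: no H
  4 × O: no H
  3 × C: 3 H each → 9
  2 × C: 2 H each → 4
  1 × C: 1 H
  1 × N: no H
  1 × O (charge -1): no H
  Total hydrogens = 14.
Net charge -1.
Molecular formula: C12H14NO5-

C12H14NO5-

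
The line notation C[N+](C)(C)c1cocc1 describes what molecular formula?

C7H12NO+

Heavy atoms from the SMILES: 7 C, 1 N, 1 O.
Implicit hydrogens by atom environment:
  3 × C: 3 H each → 9
  3 × C (aromatic): 1 H each → 3
  1 × C (aromatic): no H
  1 × N (charge +1): no H
  1 × O (aromatic): no H
  Total hydrogens = 12.
Net charge +1.
Molecular formula: C7H12NO+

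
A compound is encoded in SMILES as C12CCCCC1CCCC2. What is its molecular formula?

Heavy atoms from the SMILES: 10 C.
Implicit hydrogens by atom environment:
  8 × C: 2 H each → 16
  2 × C: 1 H each → 2
  Total hydrogens = 18.
Molecular formula: C10H18

C10H18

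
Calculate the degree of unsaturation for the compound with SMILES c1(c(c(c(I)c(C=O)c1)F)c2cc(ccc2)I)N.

9

Molecular formula from the SMILES: C13H8FI2NO.
DoU = (2C + 2 + N − H − X)/2 = (2·13 + 2 + 1 − 8 − 3)/2 = 18/2 = 9.
(Structurally: 2 ring(s) + 7 π bond(s) = 9.)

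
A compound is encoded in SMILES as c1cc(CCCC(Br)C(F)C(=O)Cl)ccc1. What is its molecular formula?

C12H13BrClFO

Heavy atoms from the SMILES: 1 Br, 12 C, 1 Cl, 1 F, 1 O.
Implicit hydrogens by atom environment:
  5 × C (aromatic): 1 H each → 5
  3 × C: 2 H each → 6
  2 × C: 1 H each → 2
  1 × Br: no H
  1 × C: no H
  1 × C (aromatic): no H
  1 × Cl: no H
  1 × F: no H
  1 × O: no H
  Total hydrogens = 13.
Molecular formula: C12H13BrClFO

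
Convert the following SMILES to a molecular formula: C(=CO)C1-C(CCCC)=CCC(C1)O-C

C13H22O2

Heavy atoms from the SMILES: 13 C, 2 O.
Implicit hydrogens by atom environment:
  5 × C: 2 H each → 10
  5 × C: 1 H each → 5
  2 × C: 3 H each → 6
  1 × C: no H
  1 × O: 1 H
  1 × O: no H
  Total hydrogens = 22.
Molecular formula: C13H22O2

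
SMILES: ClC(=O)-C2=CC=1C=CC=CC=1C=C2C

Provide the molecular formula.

C12H9ClO

Heavy atoms from the SMILES: 12 C, 1 Cl, 1 O.
Implicit hydrogens by atom environment:
  6 × C (aromatic): 1 H each → 6
  4 × C (aromatic): no H
  1 × C: 3 H
  1 × C: no H
  1 × Cl: no H
  1 × O: no H
  Total hydrogens = 9.
Molecular formula: C12H9ClO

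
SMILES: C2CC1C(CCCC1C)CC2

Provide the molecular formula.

Heavy atoms from the SMILES: 11 C.
Implicit hydrogens by atom environment:
  7 × C: 2 H each → 14
  3 × C: 1 H each → 3
  1 × C: 3 H
  Total hydrogens = 20.
Molecular formula: C11H20

C11H20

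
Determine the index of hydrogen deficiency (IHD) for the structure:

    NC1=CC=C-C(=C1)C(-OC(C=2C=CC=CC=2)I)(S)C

Molecular formula from the SMILES: C15H16INOS.
DoU = (2C + 2 + N − H − X)/2 = (2·15 + 2 + 1 − 16 − 1)/2 = 16/2 = 8.
(Structurally: 2 ring(s) + 6 π bond(s) = 8.)

8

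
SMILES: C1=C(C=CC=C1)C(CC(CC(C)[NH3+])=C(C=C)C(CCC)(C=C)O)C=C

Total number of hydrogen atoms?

34

Hydrogens are implicit in SMILES; fill each atom to its normal valence:
  7 × C: 2 H each → 14
  5 × C: 1 H each → 5
  5 × C (aromatic): 1 H each → 5
  3 × C: no H
  2 × C: 3 H each → 6
  1 × C (aromatic): no H
  1 × N (charge +1): 3 H
  1 × O: 1 H
  Total hydrogens = 34.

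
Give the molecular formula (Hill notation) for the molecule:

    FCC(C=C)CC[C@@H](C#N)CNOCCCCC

C14H25FN2O

Heavy atoms from the SMILES: 14 C, 1 F, 2 N, 1 O.
Implicit hydrogens by atom environment:
  9 × C: 2 H each → 18
  3 × C: 1 H each → 3
  1 × C: 3 H
  1 × C: no H
  1 × F: no H
  1 × N: 1 H
  1 × N: no H
  1 × O: no H
  Total hydrogens = 25.
Molecular formula: C14H25FN2O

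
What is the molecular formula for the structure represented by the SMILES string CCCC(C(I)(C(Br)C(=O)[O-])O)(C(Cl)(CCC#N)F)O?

C11H14BrClFINO4-

Heavy atoms from the SMILES: 1 Br, 11 C, 1 Cl, 1 F, 1 I, 1 N, 4 O.
Implicit hydrogens by atom environment:
  5 × C: no H
  4 × C: 2 H each → 8
  2 × O: 1 H each → 2
  1 × Br: no H
  1 × C: 3 H
  1 × C: 1 H
  1 × Cl: no H
  1 × F: no H
  1 × I: no H
  1 × N: no H
  1 × O: no H
  1 × O (charge -1): no H
  Total hydrogens = 14.
Net charge -1.
Molecular formula: C11H14BrClFINO4-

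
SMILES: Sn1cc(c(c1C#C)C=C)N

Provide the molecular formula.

C8H8N2S

Heavy atoms from the SMILES: 8 C, 2 N, 1 S.
Implicit hydrogens by atom environment:
  3 × C (aromatic): no H
  2 × C: 1 H each → 2
  1 × C: 2 H
  1 × C (aromatic): 1 H
  1 × C: no H
  1 × N: 2 H
  1 × N (aromatic): no H
  1 × S: 1 H
  Total hydrogens = 8.
Molecular formula: C8H8N2S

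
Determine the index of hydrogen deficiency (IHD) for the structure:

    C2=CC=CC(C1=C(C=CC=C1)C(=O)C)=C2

Molecular formula from the SMILES: C14H12O.
DoU = (2C + 2 + N − H − X)/2 = (2·14 + 2 + 0 − 12 − 0)/2 = 18/2 = 9.
(Structurally: 2 ring(s) + 7 π bond(s) = 9.)

9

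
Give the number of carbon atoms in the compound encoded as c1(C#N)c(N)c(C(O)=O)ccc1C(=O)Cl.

9

The symbol for carbon appears 9 times in the SMILES. Lowercase c denotes aromatic carbon and counts toward C.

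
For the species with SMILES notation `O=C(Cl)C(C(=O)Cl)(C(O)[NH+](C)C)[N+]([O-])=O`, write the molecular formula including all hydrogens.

Heavy atoms from the SMILES: 6 C, 2 Cl, 2 N, 5 O.
Implicit hydrogens by atom environment:
  3 × C: no H
  3 × O: no H
  2 × C: 3 H each → 6
  2 × Cl: no H
  1 × C: 1 H
  1 × N (charge +1): 1 H
  1 × N (charge +1): no H
  1 × O: 1 H
  1 × O (charge -1): no H
  Total hydrogens = 9.
Net charge +1.
Molecular formula: C6H9Cl2N2O5+

C6H9Cl2N2O5+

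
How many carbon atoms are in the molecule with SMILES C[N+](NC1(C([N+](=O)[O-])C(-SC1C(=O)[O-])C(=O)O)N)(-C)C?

The symbol for carbon appears 9 times in the SMILES.

9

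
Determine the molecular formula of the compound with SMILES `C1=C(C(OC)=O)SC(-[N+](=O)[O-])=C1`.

Heavy atoms from the SMILES: 6 C, 1 N, 4 O, 1 S.
Implicit hydrogens by atom environment:
  3 × O: no H
  2 × C (aromatic): 1 H each → 2
  2 × C (aromatic): no H
  1 × C: 3 H
  1 × C: no H
  1 × N (charge +1): no H
  1 × O (charge -1): no H
  1 × S (aromatic): no H
  Total hydrogens = 5.
Molecular formula: C6H5NO4S

C6H5NO4S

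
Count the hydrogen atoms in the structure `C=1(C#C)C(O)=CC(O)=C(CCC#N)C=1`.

9

Hydrogens are implicit in SMILES; fill each atom to its normal valence:
  4 × C (aromatic): no H
  2 × C: 2 H each → 4
  2 × C (aromatic): 1 H each → 2
  2 × C: no H
  2 × O: 1 H each → 2
  1 × C: 1 H
  1 × N: no H
  Total hydrogens = 9.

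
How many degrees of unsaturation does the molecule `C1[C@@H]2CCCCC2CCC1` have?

Molecular formula from the SMILES: C10H18.
DoU = (2C + 2 + N − H − X)/2 = (2·10 + 2 + 0 − 18 − 0)/2 = 4/2 = 2.
(Structurally: 2 ring(s) + 0 π bond(s) = 2.)

2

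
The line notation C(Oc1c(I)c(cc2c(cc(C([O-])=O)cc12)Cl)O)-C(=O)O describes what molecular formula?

C13H7ClIO6-

Heavy atoms from the SMILES: 13 C, 1 Cl, 1 I, 6 O.
Implicit hydrogens by atom environment:
  7 × C (aromatic): no H
  3 × C (aromatic): 1 H each → 3
  3 × O: no H
  2 × C: no H
  2 × O: 1 H each → 2
  1 × C: 2 H
  1 × Cl: no H
  1 × I: no H
  1 × O (charge -1): no H
  Total hydrogens = 7.
Net charge -1.
Molecular formula: C13H7ClIO6-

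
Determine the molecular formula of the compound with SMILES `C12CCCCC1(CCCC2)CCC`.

C13H24

Heavy atoms from the SMILES: 13 C.
Implicit hydrogens by atom environment:
  10 × C: 2 H each → 20
  1 × C: 3 H
  1 × C: 1 H
  1 × C: no H
  Total hydrogens = 24.
Molecular formula: C13H24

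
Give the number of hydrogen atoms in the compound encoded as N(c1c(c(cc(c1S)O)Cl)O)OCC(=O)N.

9

Hydrogens are implicit in SMILES; fill each atom to its normal valence:
  5 × C (aromatic): no H
  2 × O: 1 H each → 2
  2 × O: no H
  1 × C: 2 H
  1 × C (aromatic): 1 H
  1 × C: no H
  1 × Cl: no H
  1 × N: 2 H
  1 × N: 1 H
  1 × S: 1 H
  Total hydrogens = 9.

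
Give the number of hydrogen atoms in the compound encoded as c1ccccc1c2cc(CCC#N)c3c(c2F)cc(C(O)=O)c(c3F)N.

Hydrogens are implicit in SMILES; fill each atom to its normal valence:
  9 × C (aromatic): no H
  7 × C (aromatic): 1 H each → 7
  2 × C: 2 H each → 4
  2 × C: no H
  2 × F: no H
  1 × N: 2 H
  1 × N: no H
  1 × O: 1 H
  1 × O: no H
  Total hydrogens = 14.

14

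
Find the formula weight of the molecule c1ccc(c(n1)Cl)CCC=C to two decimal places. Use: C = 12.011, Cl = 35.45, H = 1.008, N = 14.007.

Molecular formula: C9H10ClN.
M = 9×12.011 + 1×35.45 + 10×1.008 + 1×14.007 = 167.64 g/mol.

167.64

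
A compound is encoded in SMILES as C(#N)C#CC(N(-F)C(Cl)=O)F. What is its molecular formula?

C5HClF2N2O

Heavy atoms from the SMILES: 5 C, 1 Cl, 2 F, 2 N, 1 O.
Implicit hydrogens by atom environment:
  4 × C: no H
  2 × F: no H
  2 × N: no H
  1 × C: 1 H
  1 × Cl: no H
  1 × O: no H
  Total hydrogens = 1.
Molecular formula: C5HClF2N2O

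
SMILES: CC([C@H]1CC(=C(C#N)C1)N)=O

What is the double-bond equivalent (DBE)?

Molecular formula from the SMILES: C8H10N2O.
DoU = (2C + 2 + N − H − X)/2 = (2·8 + 2 + 2 − 10 − 0)/2 = 10/2 = 5.
(Structurally: 1 ring(s) + 4 π bond(s) = 5.)

5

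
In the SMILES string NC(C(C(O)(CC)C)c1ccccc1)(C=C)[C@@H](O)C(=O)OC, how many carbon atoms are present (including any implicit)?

The symbol for carbon appears 17 times in the SMILES. Lowercase c denotes aromatic carbon and counts toward C.

17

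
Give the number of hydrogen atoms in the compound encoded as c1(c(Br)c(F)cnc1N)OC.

Hydrogens are implicit in SMILES; fill each atom to its normal valence:
  4 × C (aromatic): no H
  1 × Br: no H
  1 × C: 3 H
  1 × C (aromatic): 1 H
  1 × F: no H
  1 × N: 2 H
  1 × N (aromatic): no H
  1 × O: no H
  Total hydrogens = 6.

6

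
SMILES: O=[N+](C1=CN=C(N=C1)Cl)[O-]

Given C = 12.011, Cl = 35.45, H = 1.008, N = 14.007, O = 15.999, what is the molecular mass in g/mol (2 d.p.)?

159.53

Molecular formula: C4H2ClN3O2.
M = 4×12.011 + 1×35.45 + 2×1.008 + 3×14.007 + 2×15.999 = 159.53 g/mol.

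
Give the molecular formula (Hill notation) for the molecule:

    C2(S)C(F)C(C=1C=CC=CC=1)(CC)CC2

C13H17FS

Heavy atoms from the SMILES: 13 C, 1 F, 1 S.
Implicit hydrogens by atom environment:
  5 × C (aromatic): 1 H each → 5
  3 × C: 2 H each → 6
  2 × C: 1 H each → 2
  1 × C: 3 H
  1 × C: no H
  1 × C (aromatic): no H
  1 × F: no H
  1 × S: 1 H
  Total hydrogens = 17.
Molecular formula: C13H17FS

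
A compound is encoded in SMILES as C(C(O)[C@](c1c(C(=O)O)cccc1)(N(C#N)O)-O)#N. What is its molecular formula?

Heavy atoms from the SMILES: 11 C, 3 N, 5 O.
Implicit hydrogens by atom environment:
  4 × C (aromatic): 1 H each → 4
  4 × C: no H
  4 × O: 1 H each → 4
  3 × N: no H
  2 × C (aromatic): no H
  1 × C: 1 H
  1 × O: no H
  Total hydrogens = 9.
Molecular formula: C11H9N3O5

C11H9N3O5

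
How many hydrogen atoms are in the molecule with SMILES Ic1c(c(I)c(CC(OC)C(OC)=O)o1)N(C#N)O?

10

Hydrogens are implicit in SMILES; fill each atom to its normal valence:
  4 × C (aromatic): no H
  3 × O: no H
  2 × C: 3 H each → 6
  2 × C: no H
  2 × I: no H
  2 × N: no H
  1 × C: 2 H
  1 × C: 1 H
  1 × O: 1 H
  1 × O (aromatic): no H
  Total hydrogens = 10.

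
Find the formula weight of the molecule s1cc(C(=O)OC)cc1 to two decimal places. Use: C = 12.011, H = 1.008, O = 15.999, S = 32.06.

Molecular formula: C6H6O2S.
M = 6×12.011 + 6×1.008 + 2×15.999 + 1×32.06 = 142.17 g/mol.

142.17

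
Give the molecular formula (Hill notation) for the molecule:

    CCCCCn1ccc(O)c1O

C9H15NO2

Heavy atoms from the SMILES: 9 C, 1 N, 2 O.
Implicit hydrogens by atom environment:
  4 × C: 2 H each → 8
  2 × C (aromatic): 1 H each → 2
  2 × C (aromatic): no H
  2 × O: 1 H each → 2
  1 × C: 3 H
  1 × N (aromatic): no H
  Total hydrogens = 15.
Molecular formula: C9H15NO2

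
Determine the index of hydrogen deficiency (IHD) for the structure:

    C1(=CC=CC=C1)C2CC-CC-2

5

Molecular formula from the SMILES: C11H14.
DoU = (2C + 2 + N − H − X)/2 = (2·11 + 2 + 0 − 14 − 0)/2 = 10/2 = 5.
(Structurally: 2 ring(s) + 3 π bond(s) = 5.)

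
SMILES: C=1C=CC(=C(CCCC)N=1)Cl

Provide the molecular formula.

C9H12ClN

Heavy atoms from the SMILES: 9 C, 1 Cl, 1 N.
Implicit hydrogens by atom environment:
  3 × C: 2 H each → 6
  3 × C (aromatic): 1 H each → 3
  2 × C (aromatic): no H
  1 × C: 3 H
  1 × Cl: no H
  1 × N (aromatic): no H
  Total hydrogens = 12.
Molecular formula: C9H12ClN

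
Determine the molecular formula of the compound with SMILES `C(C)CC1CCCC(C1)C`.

Heavy atoms from the SMILES: 10 C.
Implicit hydrogens by atom environment:
  6 × C: 2 H each → 12
  2 × C: 3 H each → 6
  2 × C: 1 H each → 2
  Total hydrogens = 20.
Molecular formula: C10H20

C10H20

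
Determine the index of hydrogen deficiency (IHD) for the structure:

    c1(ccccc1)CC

4

Molecular formula from the SMILES: C8H10.
DoU = (2C + 2 + N − H − X)/2 = (2·8 + 2 + 0 − 10 − 0)/2 = 8/2 = 4.
(Structurally: 1 ring(s) + 3 π bond(s) = 4.)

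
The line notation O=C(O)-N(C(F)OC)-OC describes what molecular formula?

Heavy atoms from the SMILES: 4 C, 1 F, 1 N, 4 O.
Implicit hydrogens by atom environment:
  3 × O: no H
  2 × C: 3 H each → 6
  1 × C: 1 H
  1 × C: no H
  1 × F: no H
  1 × N: no H
  1 × O: 1 H
  Total hydrogens = 8.
Molecular formula: C4H8FNO4

C4H8FNO4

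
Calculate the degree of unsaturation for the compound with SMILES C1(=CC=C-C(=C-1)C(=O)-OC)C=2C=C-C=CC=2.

9

Molecular formula from the SMILES: C14H12O2.
DoU = (2C + 2 + N − H − X)/2 = (2·14 + 2 + 0 − 12 − 0)/2 = 18/2 = 9.
(Structurally: 2 ring(s) + 7 π bond(s) = 9.)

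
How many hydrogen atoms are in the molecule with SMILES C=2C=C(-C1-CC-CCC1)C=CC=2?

16

Hydrogens are implicit in SMILES; fill each atom to its normal valence:
  5 × C: 2 H each → 10
  5 × C (aromatic): 1 H each → 5
  1 × C: 1 H
  1 × C (aromatic): no H
  Total hydrogens = 16.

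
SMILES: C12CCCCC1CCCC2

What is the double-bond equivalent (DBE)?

Molecular formula from the SMILES: C10H18.
DoU = (2C + 2 + N − H − X)/2 = (2·10 + 2 + 0 − 18 − 0)/2 = 4/2 = 2.
(Structurally: 2 ring(s) + 0 π bond(s) = 2.)

2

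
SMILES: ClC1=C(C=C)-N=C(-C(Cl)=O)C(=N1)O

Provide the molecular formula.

C7H4Cl2N2O2

Heavy atoms from the SMILES: 7 C, 2 Cl, 2 N, 2 O.
Implicit hydrogens by atom environment:
  4 × C (aromatic): no H
  2 × Cl: no H
  2 × N (aromatic): no H
  1 × C: 2 H
  1 × C: 1 H
  1 × C: no H
  1 × O: 1 H
  1 × O: no H
  Total hydrogens = 4.
Molecular formula: C7H4Cl2N2O2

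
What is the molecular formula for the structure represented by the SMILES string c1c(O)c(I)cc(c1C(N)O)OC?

C8H10INO3

Heavy atoms from the SMILES: 8 C, 1 I, 1 N, 3 O.
Implicit hydrogens by atom environment:
  4 × C (aromatic): no H
  2 × C (aromatic): 1 H each → 2
  2 × O: 1 H each → 2
  1 × C: 3 H
  1 × C: 1 H
  1 × I: no H
  1 × N: 2 H
  1 × O: no H
  Total hydrogens = 10.
Molecular formula: C8H10INO3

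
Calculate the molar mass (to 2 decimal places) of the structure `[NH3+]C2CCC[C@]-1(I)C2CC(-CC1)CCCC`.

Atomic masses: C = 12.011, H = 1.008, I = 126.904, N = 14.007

Molecular formula: C14H27IN+.
M = 14×12.011 + 27×1.008 + 1×126.904 + 1×14.007 = 336.28 g/mol.

336.28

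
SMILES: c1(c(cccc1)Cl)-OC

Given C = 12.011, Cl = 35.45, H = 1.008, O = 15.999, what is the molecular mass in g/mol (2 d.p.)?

Molecular formula: C7H7ClO.
M = 7×12.011 + 1×35.45 + 7×1.008 + 1×15.999 = 142.58 g/mol.

142.58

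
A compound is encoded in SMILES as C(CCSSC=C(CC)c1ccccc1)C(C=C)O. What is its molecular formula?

C16H22OS2

Heavy atoms from the SMILES: 16 C, 1 O, 2 S.
Implicit hydrogens by atom environment:
  5 × C: 2 H each → 10
  5 × C (aromatic): 1 H each → 5
  3 × C: 1 H each → 3
  2 × S: no H
  1 × C: 3 H
  1 × C: no H
  1 × C (aromatic): no H
  1 × O: 1 H
  Total hydrogens = 22.
Molecular formula: C16H22OS2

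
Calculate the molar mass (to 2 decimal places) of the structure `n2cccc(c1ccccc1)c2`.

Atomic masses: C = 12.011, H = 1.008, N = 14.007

Molecular formula: C11H9N.
M = 11×12.011 + 9×1.008 + 1×14.007 = 155.20 g/mol.

155.20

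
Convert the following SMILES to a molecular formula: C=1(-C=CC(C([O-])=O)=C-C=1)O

C7H5O3-

Heavy atoms from the SMILES: 7 C, 3 O.
Implicit hydrogens by atom environment:
  4 × C (aromatic): 1 H each → 4
  2 × C (aromatic): no H
  1 × C: no H
  1 × O: 1 H
  1 × O: no H
  1 × O (charge -1): no H
  Total hydrogens = 5.
Net charge -1.
Molecular formula: C7H5O3-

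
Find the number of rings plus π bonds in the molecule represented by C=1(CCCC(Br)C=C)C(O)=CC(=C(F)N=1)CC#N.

7

Molecular formula from the SMILES: C13H14BrFN2O.
DoU = (2C + 2 + N − H − X)/2 = (2·13 + 2 + 2 − 14 − 2)/2 = 14/2 = 7.
(Structurally: 1 ring(s) + 6 π bond(s) = 7.)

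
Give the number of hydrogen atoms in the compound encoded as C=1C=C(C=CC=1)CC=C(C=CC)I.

13

Hydrogens are implicit in SMILES; fill each atom to its normal valence:
  5 × C (aromatic): 1 H each → 5
  3 × C: 1 H each → 3
  1 × C: 3 H
  1 × C: 2 H
  1 × C: no H
  1 × C (aromatic): no H
  1 × I: no H
  Total hydrogens = 13.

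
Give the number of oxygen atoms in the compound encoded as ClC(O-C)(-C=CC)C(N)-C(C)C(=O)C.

2

The symbol for oxygen appears 2 times in the SMILES.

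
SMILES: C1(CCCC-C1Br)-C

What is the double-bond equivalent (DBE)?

Molecular formula from the SMILES: C7H13Br.
DoU = (2C + 2 + N − H − X)/2 = (2·7 + 2 + 0 − 13 − 1)/2 = 2/2 = 1.
(Structurally: 1 ring(s) + 0 π bond(s) = 1.)

1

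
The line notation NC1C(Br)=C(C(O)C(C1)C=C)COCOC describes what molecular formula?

C11H18BrNO3

Heavy atoms from the SMILES: 1 Br, 11 C, 1 N, 3 O.
Implicit hydrogens by atom environment:
  4 × C: 2 H each → 8
  4 × C: 1 H each → 4
  2 × C: no H
  2 × O: no H
  1 × Br: no H
  1 × C: 3 H
  1 × N: 2 H
  1 × O: 1 H
  Total hydrogens = 18.
Molecular formula: C11H18BrNO3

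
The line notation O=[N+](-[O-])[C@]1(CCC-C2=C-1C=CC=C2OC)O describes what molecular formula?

C11H13NO4

Heavy atoms from the SMILES: 11 C, 1 N, 4 O.
Implicit hydrogens by atom environment:
  3 × C: 2 H each → 6
  3 × C (aromatic): 1 H each → 3
  3 × C (aromatic): no H
  2 × O: no H
  1 × C: 3 H
  1 × C: no H
  1 × N (charge +1): no H
  1 × O: 1 H
  1 × O (charge -1): no H
  Total hydrogens = 13.
Molecular formula: C11H13NO4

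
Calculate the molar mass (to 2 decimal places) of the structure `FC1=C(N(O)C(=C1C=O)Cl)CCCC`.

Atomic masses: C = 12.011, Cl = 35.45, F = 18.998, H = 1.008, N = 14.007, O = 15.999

219.64

Molecular formula: C9H11ClFNO2.
M = 9×12.011 + 1×35.45 + 1×18.998 + 11×1.008 + 1×14.007 + 2×15.999 = 219.64 g/mol.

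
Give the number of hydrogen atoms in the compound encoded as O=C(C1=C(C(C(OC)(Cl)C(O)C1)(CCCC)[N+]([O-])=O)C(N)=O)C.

21

Hydrogens are implicit in SMILES; fill each atom to its normal valence:
  6 × C: no H
  4 × C: 2 H each → 8
  4 × O: no H
  3 × C: 3 H each → 9
  1 × C: 1 H
  1 × Cl: no H
  1 × N: 2 H
  1 × N (charge +1): no H
  1 × O: 1 H
  1 × O (charge -1): no H
  Total hydrogens = 21.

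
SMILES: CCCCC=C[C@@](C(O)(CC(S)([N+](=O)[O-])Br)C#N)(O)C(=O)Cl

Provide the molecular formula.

C12H16BrClN2O5S

Heavy atoms from the SMILES: 1 Br, 12 C, 1 Cl, 2 N, 5 O, 1 S.
Implicit hydrogens by atom environment:
  5 × C: no H
  4 × C: 2 H each → 8
  2 × C: 1 H each → 2
  2 × O: 1 H each → 2
  2 × O: no H
  1 × Br: no H
  1 × C: 3 H
  1 × Cl: no H
  1 × N (charge +1): no H
  1 × N: no H
  1 × O (charge -1): no H
  1 × S: 1 H
  Total hydrogens = 16.
Molecular formula: C12H16BrClN2O5S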